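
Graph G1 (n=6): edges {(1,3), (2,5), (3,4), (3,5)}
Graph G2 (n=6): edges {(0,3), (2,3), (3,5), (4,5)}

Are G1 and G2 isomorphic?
Yes, isomorphic

The graphs are isomorphic.
One valid mapping φ: V(G1) → V(G2): 0→1, 1→0, 2→4, 3→3, 4→2, 5→5

Verify φ preserves adjacency — for each edge of G1, its image is an edge of G2:
  (1,3) → (φ(1),φ(3)) = (0,3) ∈ E(G2) ✓
  (2,5) → (φ(2),φ(5)) = (4,5) ∈ E(G2) ✓
  (3,4) → (φ(3),φ(4)) = (2,3) ∈ E(G2) ✓
  (3,5) → (φ(3),φ(5)) = (3,5) ∈ E(G2) ✓
All 4 edges of G1 map to edges of G2, and |E(G1)| = |E(G2)| = 4, so φ is a bijection on edges as well as vertices. Hence G1 ≅ G2.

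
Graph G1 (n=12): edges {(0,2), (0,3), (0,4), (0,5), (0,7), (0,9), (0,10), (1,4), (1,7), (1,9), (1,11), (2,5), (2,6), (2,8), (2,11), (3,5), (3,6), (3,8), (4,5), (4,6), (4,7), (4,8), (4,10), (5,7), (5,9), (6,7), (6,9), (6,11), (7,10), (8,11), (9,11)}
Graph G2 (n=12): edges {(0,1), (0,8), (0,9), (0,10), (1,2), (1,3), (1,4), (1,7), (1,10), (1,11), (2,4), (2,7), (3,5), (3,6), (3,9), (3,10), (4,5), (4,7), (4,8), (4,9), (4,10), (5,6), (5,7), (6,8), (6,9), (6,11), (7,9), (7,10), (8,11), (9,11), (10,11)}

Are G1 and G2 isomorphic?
Yes, isomorphic

The graphs are isomorphic.
One valid mapping φ: V(G1) → V(G2): 0→1, 1→5, 2→11, 3→0, 4→4, 5→10, 6→9, 7→7, 8→8, 9→3, 10→2, 11→6

Verify φ preserves adjacency — for each edge of G1, its image is an edge of G2:
  (0,2) → (φ(0),φ(2)) = (1,11) ∈ E(G2) ✓
  (0,3) → (φ(0),φ(3)) = (0,1) ∈ E(G2) ✓
  (0,4) → (φ(0),φ(4)) = (1,4) ∈ E(G2) ✓
  (0,5) → (φ(0),φ(5)) = (1,10) ∈ E(G2) ✓
  (0,7) → (φ(0),φ(7)) = (1,7) ∈ E(G2) ✓
  (0,9) → (φ(0),φ(9)) = (1,3) ∈ E(G2) ✓
  (0,10) → (φ(0),φ(10)) = (1,2) ∈ E(G2) ✓
  (1,4) → (φ(1),φ(4)) = (4,5) ∈ E(G2) ✓
  (1,7) → (φ(1),φ(7)) = (5,7) ∈ E(G2) ✓
  (1,9) → (φ(1),φ(9)) = (3,5) ∈ E(G2) ✓
  (1,11) → (φ(1),φ(11)) = (5,6) ∈ E(G2) ✓
  (2,5) → (φ(2),φ(5)) = (10,11) ∈ E(G2) ✓
  (2,6) → (φ(2),φ(6)) = (9,11) ∈ E(G2) ✓
  (2,8) → (φ(2),φ(8)) = (8,11) ∈ E(G2) ✓
  (2,11) → (φ(2),φ(11)) = (6,11) ∈ E(G2) ✓
  (3,5) → (φ(3),φ(5)) = (0,10) ∈ E(G2) ✓
  (3,6) → (φ(3),φ(6)) = (0,9) ∈ E(G2) ✓
  (3,8) → (φ(3),φ(8)) = (0,8) ∈ E(G2) ✓
  (4,5) → (φ(4),φ(5)) = (4,10) ∈ E(G2) ✓
  (4,6) → (φ(4),φ(6)) = (4,9) ∈ E(G2) ✓
  (4,7) → (φ(4),φ(7)) = (4,7) ∈ E(G2) ✓
  (4,8) → (φ(4),φ(8)) = (4,8) ∈ E(G2) ✓
  (4,10) → (φ(4),φ(10)) = (2,4) ∈ E(G2) ✓
  (5,7) → (φ(5),φ(7)) = (7,10) ∈ E(G2) ✓
  (5,9) → (φ(5),φ(9)) = (3,10) ∈ E(G2) ✓
  (6,7) → (φ(6),φ(7)) = (7,9) ∈ E(G2) ✓
  (6,9) → (φ(6),φ(9)) = (3,9) ∈ E(G2) ✓
  (6,11) → (φ(6),φ(11)) = (6,9) ∈ E(G2) ✓
  (7,10) → (φ(7),φ(10)) = (2,7) ∈ E(G2) ✓
  (8,11) → (φ(8),φ(11)) = (6,8) ∈ E(G2) ✓
  (9,11) → (φ(9),φ(11)) = (3,6) ∈ E(G2) ✓
All 31 edges of G1 map to edges of G2, and |E(G1)| = |E(G2)| = 31, so φ is a bijection on edges as well as vertices. Hence G1 ≅ G2.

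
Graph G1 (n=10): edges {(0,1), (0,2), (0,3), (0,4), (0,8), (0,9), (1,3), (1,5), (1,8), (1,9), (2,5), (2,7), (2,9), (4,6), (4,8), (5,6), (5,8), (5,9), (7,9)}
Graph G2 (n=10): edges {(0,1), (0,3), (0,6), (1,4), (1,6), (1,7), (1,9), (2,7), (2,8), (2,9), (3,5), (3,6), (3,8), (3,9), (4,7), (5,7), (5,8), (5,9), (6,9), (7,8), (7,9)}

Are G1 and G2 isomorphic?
No, not isomorphic

The graphs are NOT isomorphic.

Degrees in G1: deg(0)=6, deg(1)=5, deg(2)=4, deg(3)=2, deg(4)=3, deg(5)=5, deg(6)=2, deg(7)=2, deg(8)=4, deg(9)=5.
Sorted degree sequence of G1: [6, 5, 5, 5, 4, 4, 3, 2, 2, 2].
Degrees in G2: deg(0)=3, deg(1)=5, deg(2)=3, deg(3)=5, deg(4)=2, deg(5)=4, deg(6)=4, deg(7)=6, deg(8)=4, deg(9)=6.
Sorted degree sequence of G2: [6, 6, 5, 5, 4, 4, 4, 3, 3, 2].
The (sorted) degree sequence is an isomorphism invariant, so since G1 and G2 have different degree sequences they cannot be isomorphic.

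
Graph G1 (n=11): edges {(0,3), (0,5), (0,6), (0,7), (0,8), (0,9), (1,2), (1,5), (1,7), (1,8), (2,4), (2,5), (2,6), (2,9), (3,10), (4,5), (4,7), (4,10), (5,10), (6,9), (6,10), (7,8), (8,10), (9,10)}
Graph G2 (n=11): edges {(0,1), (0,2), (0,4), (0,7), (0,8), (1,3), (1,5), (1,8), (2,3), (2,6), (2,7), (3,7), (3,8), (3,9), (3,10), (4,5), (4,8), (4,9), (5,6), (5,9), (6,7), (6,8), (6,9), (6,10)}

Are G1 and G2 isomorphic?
Yes, isomorphic

The graphs are isomorphic.
One valid mapping φ: V(G1) → V(G2): 0→6, 1→4, 2→0, 3→10, 4→1, 5→8, 6→7, 7→5, 8→9, 9→2, 10→3

Verify φ preserves adjacency — for each edge of G1, its image is an edge of G2:
  (0,3) → (φ(0),φ(3)) = (6,10) ∈ E(G2) ✓
  (0,5) → (φ(0),φ(5)) = (6,8) ∈ E(G2) ✓
  (0,6) → (φ(0),φ(6)) = (6,7) ∈ E(G2) ✓
  (0,7) → (φ(0),φ(7)) = (5,6) ∈ E(G2) ✓
  (0,8) → (φ(0),φ(8)) = (6,9) ∈ E(G2) ✓
  (0,9) → (φ(0),φ(9)) = (2,6) ∈ E(G2) ✓
  (1,2) → (φ(1),φ(2)) = (0,4) ∈ E(G2) ✓
  (1,5) → (φ(1),φ(5)) = (4,8) ∈ E(G2) ✓
  (1,7) → (φ(1),φ(7)) = (4,5) ∈ E(G2) ✓
  (1,8) → (φ(1),φ(8)) = (4,9) ∈ E(G2) ✓
  (2,4) → (φ(2),φ(4)) = (0,1) ∈ E(G2) ✓
  (2,5) → (φ(2),φ(5)) = (0,8) ∈ E(G2) ✓
  (2,6) → (φ(2),φ(6)) = (0,7) ∈ E(G2) ✓
  (2,9) → (φ(2),φ(9)) = (0,2) ∈ E(G2) ✓
  (3,10) → (φ(3),φ(10)) = (3,10) ∈ E(G2) ✓
  (4,5) → (φ(4),φ(5)) = (1,8) ∈ E(G2) ✓
  (4,7) → (φ(4),φ(7)) = (1,5) ∈ E(G2) ✓
  (4,10) → (φ(4),φ(10)) = (1,3) ∈ E(G2) ✓
  (5,10) → (φ(5),φ(10)) = (3,8) ∈ E(G2) ✓
  (6,9) → (φ(6),φ(9)) = (2,7) ∈ E(G2) ✓
  (6,10) → (φ(6),φ(10)) = (3,7) ∈ E(G2) ✓
  (7,8) → (φ(7),φ(8)) = (5,9) ∈ E(G2) ✓
  (8,10) → (φ(8),φ(10)) = (3,9) ∈ E(G2) ✓
  (9,10) → (φ(9),φ(10)) = (2,3) ∈ E(G2) ✓
All 24 edges of G1 map to edges of G2, and |E(G1)| = |E(G2)| = 24, so φ is a bijection on edges as well as vertices. Hence G1 ≅ G2.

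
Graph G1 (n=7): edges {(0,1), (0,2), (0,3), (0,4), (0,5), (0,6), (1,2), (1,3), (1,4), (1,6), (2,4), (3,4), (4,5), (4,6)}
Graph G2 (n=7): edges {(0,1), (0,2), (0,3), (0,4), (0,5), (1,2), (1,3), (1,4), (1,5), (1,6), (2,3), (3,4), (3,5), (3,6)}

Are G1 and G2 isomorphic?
Yes, isomorphic

The graphs are isomorphic.
One valid mapping φ: V(G1) → V(G2): 0→3, 1→0, 2→5, 3→4, 4→1, 5→6, 6→2

Verify φ preserves adjacency — for each edge of G1, its image is an edge of G2:
  (0,1) → (φ(0),φ(1)) = (0,3) ∈ E(G2) ✓
  (0,2) → (φ(0),φ(2)) = (3,5) ∈ E(G2) ✓
  (0,3) → (φ(0),φ(3)) = (3,4) ∈ E(G2) ✓
  (0,4) → (φ(0),φ(4)) = (1,3) ∈ E(G2) ✓
  (0,5) → (φ(0),φ(5)) = (3,6) ∈ E(G2) ✓
  (0,6) → (φ(0),φ(6)) = (2,3) ∈ E(G2) ✓
  (1,2) → (φ(1),φ(2)) = (0,5) ∈ E(G2) ✓
  (1,3) → (φ(1),φ(3)) = (0,4) ∈ E(G2) ✓
  (1,4) → (φ(1),φ(4)) = (0,1) ∈ E(G2) ✓
  (1,6) → (φ(1),φ(6)) = (0,2) ∈ E(G2) ✓
  (2,4) → (φ(2),φ(4)) = (1,5) ∈ E(G2) ✓
  (3,4) → (φ(3),φ(4)) = (1,4) ∈ E(G2) ✓
  (4,5) → (φ(4),φ(5)) = (1,6) ∈ E(G2) ✓
  (4,6) → (φ(4),φ(6)) = (1,2) ∈ E(G2) ✓
All 14 edges of G1 map to edges of G2, and |E(G1)| = |E(G2)| = 14, so φ is a bijection on edges as well as vertices. Hence G1 ≅ G2.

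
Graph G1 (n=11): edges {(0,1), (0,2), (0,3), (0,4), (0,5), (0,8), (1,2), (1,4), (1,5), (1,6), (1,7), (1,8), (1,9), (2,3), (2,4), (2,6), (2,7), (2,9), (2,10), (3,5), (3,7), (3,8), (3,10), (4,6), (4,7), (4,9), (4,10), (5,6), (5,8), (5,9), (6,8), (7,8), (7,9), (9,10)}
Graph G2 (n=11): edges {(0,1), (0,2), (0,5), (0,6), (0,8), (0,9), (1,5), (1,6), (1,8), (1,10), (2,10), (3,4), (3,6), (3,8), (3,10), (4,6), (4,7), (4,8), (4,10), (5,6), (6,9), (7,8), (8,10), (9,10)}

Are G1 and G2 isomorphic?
No, not isomorphic

The graphs are NOT isomorphic.

Degrees in G1: deg(0)=6, deg(1)=8, deg(2)=8, deg(3)=6, deg(4)=7, deg(5)=6, deg(6)=5, deg(7)=6, deg(8)=6, deg(9)=6, deg(10)=4.
Sorted degree sequence of G1: [8, 8, 7, 6, 6, 6, 6, 6, 6, 5, 4].
Degrees in G2: deg(0)=6, deg(1)=5, deg(2)=2, deg(3)=4, deg(4)=5, deg(5)=3, deg(6)=6, deg(7)=2, deg(8)=6, deg(9)=3, deg(10)=6.
Sorted degree sequence of G2: [6, 6, 6, 6, 5, 5, 4, 3, 3, 2, 2].
The (sorted) degree sequence is an isomorphism invariant, so since G1 and G2 have different degree sequences they cannot be isomorphic.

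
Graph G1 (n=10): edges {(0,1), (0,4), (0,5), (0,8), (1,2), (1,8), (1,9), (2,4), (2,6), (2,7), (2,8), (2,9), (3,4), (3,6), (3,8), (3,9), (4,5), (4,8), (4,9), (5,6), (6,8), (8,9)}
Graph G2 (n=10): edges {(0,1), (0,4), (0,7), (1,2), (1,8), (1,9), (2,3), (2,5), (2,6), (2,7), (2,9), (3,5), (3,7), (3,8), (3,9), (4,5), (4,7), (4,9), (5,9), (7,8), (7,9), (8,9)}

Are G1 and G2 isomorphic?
Yes, isomorphic

The graphs are isomorphic.
One valid mapping φ: V(G1) → V(G2): 0→4, 1→5, 2→2, 3→8, 4→7, 5→0, 6→1, 7→6, 8→9, 9→3

Verify φ preserves adjacency — for each edge of G1, its image is an edge of G2:
  (0,1) → (φ(0),φ(1)) = (4,5) ∈ E(G2) ✓
  (0,4) → (φ(0),φ(4)) = (4,7) ∈ E(G2) ✓
  (0,5) → (φ(0),φ(5)) = (0,4) ∈ E(G2) ✓
  (0,8) → (φ(0),φ(8)) = (4,9) ∈ E(G2) ✓
  (1,2) → (φ(1),φ(2)) = (2,5) ∈ E(G2) ✓
  (1,8) → (φ(1),φ(8)) = (5,9) ∈ E(G2) ✓
  (1,9) → (φ(1),φ(9)) = (3,5) ∈ E(G2) ✓
  (2,4) → (φ(2),φ(4)) = (2,7) ∈ E(G2) ✓
  (2,6) → (φ(2),φ(6)) = (1,2) ∈ E(G2) ✓
  (2,7) → (φ(2),φ(7)) = (2,6) ∈ E(G2) ✓
  (2,8) → (φ(2),φ(8)) = (2,9) ∈ E(G2) ✓
  (2,9) → (φ(2),φ(9)) = (2,3) ∈ E(G2) ✓
  (3,4) → (φ(3),φ(4)) = (7,8) ∈ E(G2) ✓
  (3,6) → (φ(3),φ(6)) = (1,8) ∈ E(G2) ✓
  (3,8) → (φ(3),φ(8)) = (8,9) ∈ E(G2) ✓
  (3,9) → (φ(3),φ(9)) = (3,8) ∈ E(G2) ✓
  (4,5) → (φ(4),φ(5)) = (0,7) ∈ E(G2) ✓
  (4,8) → (φ(4),φ(8)) = (7,9) ∈ E(G2) ✓
  (4,9) → (φ(4),φ(9)) = (3,7) ∈ E(G2) ✓
  (5,6) → (φ(5),φ(6)) = (0,1) ∈ E(G2) ✓
  (6,8) → (φ(6),φ(8)) = (1,9) ∈ E(G2) ✓
  (8,9) → (φ(8),φ(9)) = (3,9) ∈ E(G2) ✓
All 22 edges of G1 map to edges of G2, and |E(G1)| = |E(G2)| = 22, so φ is a bijection on edges as well as vertices. Hence G1 ≅ G2.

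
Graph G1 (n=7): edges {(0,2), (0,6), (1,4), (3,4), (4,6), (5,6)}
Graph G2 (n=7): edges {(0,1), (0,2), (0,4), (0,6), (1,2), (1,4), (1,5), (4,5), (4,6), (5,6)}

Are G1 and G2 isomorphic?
No, not isomorphic

The graphs are NOT isomorphic.

Degrees in G1: deg(0)=2, deg(1)=1, deg(2)=1, deg(3)=1, deg(4)=3, deg(5)=1, deg(6)=3.
Sorted degree sequence of G1: [3, 3, 2, 1, 1, 1, 1].
Degrees in G2: deg(0)=4, deg(1)=4, deg(2)=2, deg(3)=0, deg(4)=4, deg(5)=3, deg(6)=3.
Sorted degree sequence of G2: [4, 4, 4, 3, 3, 2, 0].
The (sorted) degree sequence is an isomorphism invariant, so since G1 and G2 have different degree sequences they cannot be isomorphic.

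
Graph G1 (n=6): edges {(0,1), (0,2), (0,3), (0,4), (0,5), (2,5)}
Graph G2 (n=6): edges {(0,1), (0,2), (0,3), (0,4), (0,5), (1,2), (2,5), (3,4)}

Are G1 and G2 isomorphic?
No, not isomorphic

The graphs are NOT isomorphic.

Counting edges: G1 has 6 edge(s); G2 has 8 edge(s).
Edge count is an isomorphism invariant (a bijection on vertices induces a bijection on edges), so differing edge counts rule out isomorphism.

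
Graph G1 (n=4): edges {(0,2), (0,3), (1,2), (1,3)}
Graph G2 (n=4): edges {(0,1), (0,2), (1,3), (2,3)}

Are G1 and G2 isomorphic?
Yes, isomorphic

The graphs are isomorphic.
One valid mapping φ: V(G1) → V(G2): 0→0, 1→3, 2→1, 3→2

Verify φ preserves adjacency — for each edge of G1, its image is an edge of G2:
  (0,2) → (φ(0),φ(2)) = (0,1) ∈ E(G2) ✓
  (0,3) → (φ(0),φ(3)) = (0,2) ∈ E(G2) ✓
  (1,2) → (φ(1),φ(2)) = (1,3) ∈ E(G2) ✓
  (1,3) → (φ(1),φ(3)) = (2,3) ∈ E(G2) ✓
All 4 edges of G1 map to edges of G2, and |E(G1)| = |E(G2)| = 4, so φ is a bijection on edges as well as vertices. Hence G1 ≅ G2.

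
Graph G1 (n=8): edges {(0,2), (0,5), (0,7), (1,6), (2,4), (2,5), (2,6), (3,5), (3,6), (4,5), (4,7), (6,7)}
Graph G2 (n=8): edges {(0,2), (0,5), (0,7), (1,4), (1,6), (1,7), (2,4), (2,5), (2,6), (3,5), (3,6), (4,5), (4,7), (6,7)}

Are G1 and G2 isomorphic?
No, not isomorphic

The graphs are NOT isomorphic.

Counting edges: G1 has 12 edge(s); G2 has 14 edge(s).
Edge count is an isomorphism invariant (a bijection on vertices induces a bijection on edges), so differing edge counts rule out isomorphism.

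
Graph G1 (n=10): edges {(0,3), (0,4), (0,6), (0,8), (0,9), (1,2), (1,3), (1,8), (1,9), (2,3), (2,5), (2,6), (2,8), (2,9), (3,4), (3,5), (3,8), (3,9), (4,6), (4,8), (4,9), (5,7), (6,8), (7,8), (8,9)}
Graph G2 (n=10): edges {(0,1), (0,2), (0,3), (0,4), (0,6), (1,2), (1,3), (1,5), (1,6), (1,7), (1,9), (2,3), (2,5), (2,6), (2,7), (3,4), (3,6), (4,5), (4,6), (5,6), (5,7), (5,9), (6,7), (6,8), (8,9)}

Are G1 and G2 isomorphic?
Yes, isomorphic

The graphs are isomorphic.
One valid mapping φ: V(G1) → V(G2): 0→3, 1→7, 2→5, 3→1, 4→0, 5→9, 6→4, 7→8, 8→6, 9→2

Verify φ preserves adjacency — for each edge of G1, its image is an edge of G2:
  (0,3) → (φ(0),φ(3)) = (1,3) ∈ E(G2) ✓
  (0,4) → (φ(0),φ(4)) = (0,3) ∈ E(G2) ✓
  (0,6) → (φ(0),φ(6)) = (3,4) ∈ E(G2) ✓
  (0,8) → (φ(0),φ(8)) = (3,6) ∈ E(G2) ✓
  (0,9) → (φ(0),φ(9)) = (2,3) ∈ E(G2) ✓
  (1,2) → (φ(1),φ(2)) = (5,7) ∈ E(G2) ✓
  (1,3) → (φ(1),φ(3)) = (1,7) ∈ E(G2) ✓
  (1,8) → (φ(1),φ(8)) = (6,7) ∈ E(G2) ✓
  (1,9) → (φ(1),φ(9)) = (2,7) ∈ E(G2) ✓
  (2,3) → (φ(2),φ(3)) = (1,5) ∈ E(G2) ✓
  (2,5) → (φ(2),φ(5)) = (5,9) ∈ E(G2) ✓
  (2,6) → (φ(2),φ(6)) = (4,5) ∈ E(G2) ✓
  (2,8) → (φ(2),φ(8)) = (5,6) ∈ E(G2) ✓
  (2,9) → (φ(2),φ(9)) = (2,5) ∈ E(G2) ✓
  (3,4) → (φ(3),φ(4)) = (0,1) ∈ E(G2) ✓
  (3,5) → (φ(3),φ(5)) = (1,9) ∈ E(G2) ✓
  (3,8) → (φ(3),φ(8)) = (1,6) ∈ E(G2) ✓
  (3,9) → (φ(3),φ(9)) = (1,2) ∈ E(G2) ✓
  (4,6) → (φ(4),φ(6)) = (0,4) ∈ E(G2) ✓
  (4,8) → (φ(4),φ(8)) = (0,6) ∈ E(G2) ✓
  (4,9) → (φ(4),φ(9)) = (0,2) ∈ E(G2) ✓
  (5,7) → (φ(5),φ(7)) = (8,9) ∈ E(G2) ✓
  (6,8) → (φ(6),φ(8)) = (4,6) ∈ E(G2) ✓
  (7,8) → (φ(7),φ(8)) = (6,8) ∈ E(G2) ✓
  (8,9) → (φ(8),φ(9)) = (2,6) ∈ E(G2) ✓
All 25 edges of G1 map to edges of G2, and |E(G1)| = |E(G2)| = 25, so φ is a bijection on edges as well as vertices. Hence G1 ≅ G2.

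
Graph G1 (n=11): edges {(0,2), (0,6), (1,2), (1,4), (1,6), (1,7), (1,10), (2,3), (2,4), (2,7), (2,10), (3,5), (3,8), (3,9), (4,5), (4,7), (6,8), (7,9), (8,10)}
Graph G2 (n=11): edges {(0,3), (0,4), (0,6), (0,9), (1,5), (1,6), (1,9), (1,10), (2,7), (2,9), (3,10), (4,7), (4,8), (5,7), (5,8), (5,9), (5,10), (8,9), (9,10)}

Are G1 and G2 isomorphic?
Yes, isomorphic

The graphs are isomorphic.
One valid mapping φ: V(G1) → V(G2): 0→2, 1→5, 2→9, 3→0, 4→10, 5→3, 6→7, 7→1, 8→4, 9→6, 10→8

Verify φ preserves adjacency — for each edge of G1, its image is an edge of G2:
  (0,2) → (φ(0),φ(2)) = (2,9) ∈ E(G2) ✓
  (0,6) → (φ(0),φ(6)) = (2,7) ∈ E(G2) ✓
  (1,2) → (φ(1),φ(2)) = (5,9) ∈ E(G2) ✓
  (1,4) → (φ(1),φ(4)) = (5,10) ∈ E(G2) ✓
  (1,6) → (φ(1),φ(6)) = (5,7) ∈ E(G2) ✓
  (1,7) → (φ(1),φ(7)) = (1,5) ∈ E(G2) ✓
  (1,10) → (φ(1),φ(10)) = (5,8) ∈ E(G2) ✓
  (2,3) → (φ(2),φ(3)) = (0,9) ∈ E(G2) ✓
  (2,4) → (φ(2),φ(4)) = (9,10) ∈ E(G2) ✓
  (2,7) → (φ(2),φ(7)) = (1,9) ∈ E(G2) ✓
  (2,10) → (φ(2),φ(10)) = (8,9) ∈ E(G2) ✓
  (3,5) → (φ(3),φ(5)) = (0,3) ∈ E(G2) ✓
  (3,8) → (φ(3),φ(8)) = (0,4) ∈ E(G2) ✓
  (3,9) → (φ(3),φ(9)) = (0,6) ∈ E(G2) ✓
  (4,5) → (φ(4),φ(5)) = (3,10) ∈ E(G2) ✓
  (4,7) → (φ(4),φ(7)) = (1,10) ∈ E(G2) ✓
  (6,8) → (φ(6),φ(8)) = (4,7) ∈ E(G2) ✓
  (7,9) → (φ(7),φ(9)) = (1,6) ∈ E(G2) ✓
  (8,10) → (φ(8),φ(10)) = (4,8) ∈ E(G2) ✓
All 19 edges of G1 map to edges of G2, and |E(G1)| = |E(G2)| = 19, so φ is a bijection on edges as well as vertices. Hence G1 ≅ G2.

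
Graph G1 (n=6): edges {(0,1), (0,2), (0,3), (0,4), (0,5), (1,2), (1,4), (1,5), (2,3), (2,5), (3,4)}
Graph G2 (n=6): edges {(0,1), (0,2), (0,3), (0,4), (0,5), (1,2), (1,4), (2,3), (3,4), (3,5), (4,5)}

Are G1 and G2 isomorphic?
Yes, isomorphic

The graphs are isomorphic.
One valid mapping φ: V(G1) → V(G2): 0→0, 1→3, 2→4, 3→1, 4→2, 5→5

Verify φ preserves adjacency — for each edge of G1, its image is an edge of G2:
  (0,1) → (φ(0),φ(1)) = (0,3) ∈ E(G2) ✓
  (0,2) → (φ(0),φ(2)) = (0,4) ∈ E(G2) ✓
  (0,3) → (φ(0),φ(3)) = (0,1) ∈ E(G2) ✓
  (0,4) → (φ(0),φ(4)) = (0,2) ∈ E(G2) ✓
  (0,5) → (φ(0),φ(5)) = (0,5) ∈ E(G2) ✓
  (1,2) → (φ(1),φ(2)) = (3,4) ∈ E(G2) ✓
  (1,4) → (φ(1),φ(4)) = (2,3) ∈ E(G2) ✓
  (1,5) → (φ(1),φ(5)) = (3,5) ∈ E(G2) ✓
  (2,3) → (φ(2),φ(3)) = (1,4) ∈ E(G2) ✓
  (2,5) → (φ(2),φ(5)) = (4,5) ∈ E(G2) ✓
  (3,4) → (φ(3),φ(4)) = (1,2) ∈ E(G2) ✓
All 11 edges of G1 map to edges of G2, and |E(G1)| = |E(G2)| = 11, so φ is a bijection on edges as well as vertices. Hence G1 ≅ G2.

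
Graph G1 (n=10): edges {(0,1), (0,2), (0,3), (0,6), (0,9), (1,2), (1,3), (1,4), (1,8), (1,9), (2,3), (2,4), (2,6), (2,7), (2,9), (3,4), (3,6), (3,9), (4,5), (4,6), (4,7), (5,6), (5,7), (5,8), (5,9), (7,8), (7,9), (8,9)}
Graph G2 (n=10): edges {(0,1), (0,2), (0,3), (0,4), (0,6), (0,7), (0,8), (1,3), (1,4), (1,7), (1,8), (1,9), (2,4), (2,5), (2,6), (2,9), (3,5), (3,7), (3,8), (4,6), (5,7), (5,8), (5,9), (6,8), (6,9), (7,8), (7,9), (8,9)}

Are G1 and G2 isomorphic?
Yes, isomorphic

The graphs are isomorphic.
One valid mapping φ: V(G1) → V(G2): 0→3, 1→1, 2→8, 3→7, 4→9, 5→2, 6→5, 7→6, 8→4, 9→0

Verify φ preserves adjacency — for each edge of G1, its image is an edge of G2:
  (0,1) → (φ(0),φ(1)) = (1,3) ∈ E(G2) ✓
  (0,2) → (φ(0),φ(2)) = (3,8) ∈ E(G2) ✓
  (0,3) → (φ(0),φ(3)) = (3,7) ∈ E(G2) ✓
  (0,6) → (φ(0),φ(6)) = (3,5) ∈ E(G2) ✓
  (0,9) → (φ(0),φ(9)) = (0,3) ∈ E(G2) ✓
  (1,2) → (φ(1),φ(2)) = (1,8) ∈ E(G2) ✓
  (1,3) → (φ(1),φ(3)) = (1,7) ∈ E(G2) ✓
  (1,4) → (φ(1),φ(4)) = (1,9) ∈ E(G2) ✓
  (1,8) → (φ(1),φ(8)) = (1,4) ∈ E(G2) ✓
  (1,9) → (φ(1),φ(9)) = (0,1) ∈ E(G2) ✓
  (2,3) → (φ(2),φ(3)) = (7,8) ∈ E(G2) ✓
  (2,4) → (φ(2),φ(4)) = (8,9) ∈ E(G2) ✓
  (2,6) → (φ(2),φ(6)) = (5,8) ∈ E(G2) ✓
  (2,7) → (φ(2),φ(7)) = (6,8) ∈ E(G2) ✓
  (2,9) → (φ(2),φ(9)) = (0,8) ∈ E(G2) ✓
  (3,4) → (φ(3),φ(4)) = (7,9) ∈ E(G2) ✓
  (3,6) → (φ(3),φ(6)) = (5,7) ∈ E(G2) ✓
  (3,9) → (φ(3),φ(9)) = (0,7) ∈ E(G2) ✓
  (4,5) → (φ(4),φ(5)) = (2,9) ∈ E(G2) ✓
  (4,6) → (φ(4),φ(6)) = (5,9) ∈ E(G2) ✓
  (4,7) → (φ(4),φ(7)) = (6,9) ∈ E(G2) ✓
  (5,6) → (φ(5),φ(6)) = (2,5) ∈ E(G2) ✓
  (5,7) → (φ(5),φ(7)) = (2,6) ∈ E(G2) ✓
  (5,8) → (φ(5),φ(8)) = (2,4) ∈ E(G2) ✓
  (5,9) → (φ(5),φ(9)) = (0,2) ∈ E(G2) ✓
  (7,8) → (φ(7),φ(8)) = (4,6) ∈ E(G2) ✓
  (7,9) → (φ(7),φ(9)) = (0,6) ∈ E(G2) ✓
  (8,9) → (φ(8),φ(9)) = (0,4) ∈ E(G2) ✓
All 28 edges of G1 map to edges of G2, and |E(G1)| = |E(G2)| = 28, so φ is a bijection on edges as well as vertices. Hence G1 ≅ G2.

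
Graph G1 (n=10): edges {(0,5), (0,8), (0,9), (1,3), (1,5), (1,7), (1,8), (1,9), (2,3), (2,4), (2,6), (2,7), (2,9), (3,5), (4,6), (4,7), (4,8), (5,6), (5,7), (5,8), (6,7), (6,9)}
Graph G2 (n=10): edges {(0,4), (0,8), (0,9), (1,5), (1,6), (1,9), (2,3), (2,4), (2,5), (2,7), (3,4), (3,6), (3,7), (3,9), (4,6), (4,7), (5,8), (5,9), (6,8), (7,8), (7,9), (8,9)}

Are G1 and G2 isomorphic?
Yes, isomorphic

The graphs are isomorphic.
One valid mapping φ: V(G1) → V(G2): 0→1, 1→8, 2→4, 3→0, 4→2, 5→9, 6→3, 7→7, 8→5, 9→6

Verify φ preserves adjacency — for each edge of G1, its image is an edge of G2:
  (0,5) → (φ(0),φ(5)) = (1,9) ∈ E(G2) ✓
  (0,8) → (φ(0),φ(8)) = (1,5) ∈ E(G2) ✓
  (0,9) → (φ(0),φ(9)) = (1,6) ∈ E(G2) ✓
  (1,3) → (φ(1),φ(3)) = (0,8) ∈ E(G2) ✓
  (1,5) → (φ(1),φ(5)) = (8,9) ∈ E(G2) ✓
  (1,7) → (φ(1),φ(7)) = (7,8) ∈ E(G2) ✓
  (1,8) → (φ(1),φ(8)) = (5,8) ∈ E(G2) ✓
  (1,9) → (φ(1),φ(9)) = (6,8) ∈ E(G2) ✓
  (2,3) → (φ(2),φ(3)) = (0,4) ∈ E(G2) ✓
  (2,4) → (φ(2),φ(4)) = (2,4) ∈ E(G2) ✓
  (2,6) → (φ(2),φ(6)) = (3,4) ∈ E(G2) ✓
  (2,7) → (φ(2),φ(7)) = (4,7) ∈ E(G2) ✓
  (2,9) → (φ(2),φ(9)) = (4,6) ∈ E(G2) ✓
  (3,5) → (φ(3),φ(5)) = (0,9) ∈ E(G2) ✓
  (4,6) → (φ(4),φ(6)) = (2,3) ∈ E(G2) ✓
  (4,7) → (φ(4),φ(7)) = (2,7) ∈ E(G2) ✓
  (4,8) → (φ(4),φ(8)) = (2,5) ∈ E(G2) ✓
  (5,6) → (φ(5),φ(6)) = (3,9) ∈ E(G2) ✓
  (5,7) → (φ(5),φ(7)) = (7,9) ∈ E(G2) ✓
  (5,8) → (φ(5),φ(8)) = (5,9) ∈ E(G2) ✓
  (6,7) → (φ(6),φ(7)) = (3,7) ∈ E(G2) ✓
  (6,9) → (φ(6),φ(9)) = (3,6) ∈ E(G2) ✓
All 22 edges of G1 map to edges of G2, and |E(G1)| = |E(G2)| = 22, so φ is a bijection on edges as well as vertices. Hence G1 ≅ G2.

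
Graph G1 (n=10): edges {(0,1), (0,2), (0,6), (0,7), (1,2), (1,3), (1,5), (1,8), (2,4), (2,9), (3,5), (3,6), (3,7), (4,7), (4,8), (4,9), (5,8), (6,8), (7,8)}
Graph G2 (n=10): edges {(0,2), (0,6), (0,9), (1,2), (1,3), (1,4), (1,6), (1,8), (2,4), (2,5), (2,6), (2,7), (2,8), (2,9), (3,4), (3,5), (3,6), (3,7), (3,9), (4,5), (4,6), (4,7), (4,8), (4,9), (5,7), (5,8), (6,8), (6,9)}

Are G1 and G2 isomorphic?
No, not isomorphic

The graphs are NOT isomorphic.

Degrees in G1: deg(0)=4, deg(1)=5, deg(2)=4, deg(3)=4, deg(4)=4, deg(5)=3, deg(6)=3, deg(7)=4, deg(8)=5, deg(9)=2.
Sorted degree sequence of G1: [5, 5, 4, 4, 4, 4, 4, 3, 3, 2].
Degrees in G2: deg(0)=3, deg(1)=5, deg(2)=8, deg(3)=6, deg(4)=8, deg(5)=5, deg(6)=7, deg(7)=4, deg(8)=5, deg(9)=5.
Sorted degree sequence of G2: [8, 8, 7, 6, 5, 5, 5, 5, 4, 3].
The (sorted) degree sequence is an isomorphism invariant, so since G1 and G2 have different degree sequences they cannot be isomorphic.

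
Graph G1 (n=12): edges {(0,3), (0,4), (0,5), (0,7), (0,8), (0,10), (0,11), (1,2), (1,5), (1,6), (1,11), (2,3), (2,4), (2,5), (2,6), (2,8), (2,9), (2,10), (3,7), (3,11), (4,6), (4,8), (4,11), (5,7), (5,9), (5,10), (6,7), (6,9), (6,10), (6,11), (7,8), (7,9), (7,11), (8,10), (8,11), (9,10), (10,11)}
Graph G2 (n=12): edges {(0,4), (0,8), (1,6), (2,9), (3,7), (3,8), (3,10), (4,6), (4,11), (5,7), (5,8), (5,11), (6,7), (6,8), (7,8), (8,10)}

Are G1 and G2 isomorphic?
No, not isomorphic

The graphs are NOT isomorphic.

Connected components of G1: 1 component(s) with vertex sets [[0, 1, 2, 3, 4, 5, 6, 7, 8, 9, 10, 11]], sizes [12].
Connected components of G2: 2 component(s) with vertex sets [[2, 9], [0, 1, 3, 4, 5, 6, 7, 8, 10, 11]], sizes [2, 10].
The number of connected components (and the multiset of component sizes) is an isomorphism invariant — an isomorphism maps each component of G1 bijectively onto a component of G2. Since G1 has 1 component(s) and G2 has 2, they cannot be isomorphic.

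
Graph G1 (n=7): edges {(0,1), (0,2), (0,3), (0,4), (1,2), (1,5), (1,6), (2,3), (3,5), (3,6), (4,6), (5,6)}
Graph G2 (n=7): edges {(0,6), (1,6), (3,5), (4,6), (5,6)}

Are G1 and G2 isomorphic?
No, not isomorphic

The graphs are NOT isomorphic.

Connected components of G1: 1 component(s) with vertex sets [[0, 1, 2, 3, 4, 5, 6]], sizes [7].
Connected components of G2: 2 component(s) with vertex sets [[2], [0, 1, 3, 4, 5, 6]], sizes [1, 6].
The number of connected components (and the multiset of component sizes) is an isomorphism invariant — an isomorphism maps each component of G1 bijectively onto a component of G2. Since G1 has 1 component(s) and G2 has 2, they cannot be isomorphic.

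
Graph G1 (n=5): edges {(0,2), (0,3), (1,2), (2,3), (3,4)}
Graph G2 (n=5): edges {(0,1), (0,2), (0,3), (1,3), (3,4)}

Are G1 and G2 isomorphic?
Yes, isomorphic

The graphs are isomorphic.
One valid mapping φ: V(G1) → V(G2): 0→1, 1→4, 2→3, 3→0, 4→2

Verify φ preserves adjacency — for each edge of G1, its image is an edge of G2:
  (0,2) → (φ(0),φ(2)) = (1,3) ∈ E(G2) ✓
  (0,3) → (φ(0),φ(3)) = (0,1) ∈ E(G2) ✓
  (1,2) → (φ(1),φ(2)) = (3,4) ∈ E(G2) ✓
  (2,3) → (φ(2),φ(3)) = (0,3) ∈ E(G2) ✓
  (3,4) → (φ(3),φ(4)) = (0,2) ∈ E(G2) ✓
All 5 edges of G1 map to edges of G2, and |E(G1)| = |E(G2)| = 5, so φ is a bijection on edges as well as vertices. Hence G1 ≅ G2.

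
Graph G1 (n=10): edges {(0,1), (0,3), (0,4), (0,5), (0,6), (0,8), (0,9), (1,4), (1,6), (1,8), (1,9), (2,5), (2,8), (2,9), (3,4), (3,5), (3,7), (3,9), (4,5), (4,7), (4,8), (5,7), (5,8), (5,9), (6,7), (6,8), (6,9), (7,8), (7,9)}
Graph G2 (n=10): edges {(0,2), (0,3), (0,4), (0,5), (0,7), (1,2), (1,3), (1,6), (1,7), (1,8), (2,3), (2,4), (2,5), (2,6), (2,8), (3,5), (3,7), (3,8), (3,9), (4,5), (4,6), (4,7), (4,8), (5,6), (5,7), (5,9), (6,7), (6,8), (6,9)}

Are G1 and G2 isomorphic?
Yes, isomorphic

The graphs are isomorphic.
One valid mapping φ: V(G1) → V(G2): 0→2, 1→8, 2→9, 3→0, 4→4, 5→5, 6→1, 7→7, 8→6, 9→3

Verify φ preserves adjacency — for each edge of G1, its image is an edge of G2:
  (0,1) → (φ(0),φ(1)) = (2,8) ∈ E(G2) ✓
  (0,3) → (φ(0),φ(3)) = (0,2) ∈ E(G2) ✓
  (0,4) → (φ(0),φ(4)) = (2,4) ∈ E(G2) ✓
  (0,5) → (φ(0),φ(5)) = (2,5) ∈ E(G2) ✓
  (0,6) → (φ(0),φ(6)) = (1,2) ∈ E(G2) ✓
  (0,8) → (φ(0),φ(8)) = (2,6) ∈ E(G2) ✓
  (0,9) → (φ(0),φ(9)) = (2,3) ∈ E(G2) ✓
  (1,4) → (φ(1),φ(4)) = (4,8) ∈ E(G2) ✓
  (1,6) → (φ(1),φ(6)) = (1,8) ∈ E(G2) ✓
  (1,8) → (φ(1),φ(8)) = (6,8) ∈ E(G2) ✓
  (1,9) → (φ(1),φ(9)) = (3,8) ∈ E(G2) ✓
  (2,5) → (φ(2),φ(5)) = (5,9) ∈ E(G2) ✓
  (2,8) → (φ(2),φ(8)) = (6,9) ∈ E(G2) ✓
  (2,9) → (φ(2),φ(9)) = (3,9) ∈ E(G2) ✓
  (3,4) → (φ(3),φ(4)) = (0,4) ∈ E(G2) ✓
  (3,5) → (φ(3),φ(5)) = (0,5) ∈ E(G2) ✓
  (3,7) → (φ(3),φ(7)) = (0,7) ∈ E(G2) ✓
  (3,9) → (φ(3),φ(9)) = (0,3) ∈ E(G2) ✓
  (4,5) → (φ(4),φ(5)) = (4,5) ∈ E(G2) ✓
  (4,7) → (φ(4),φ(7)) = (4,7) ∈ E(G2) ✓
  (4,8) → (φ(4),φ(8)) = (4,6) ∈ E(G2) ✓
  (5,7) → (φ(5),φ(7)) = (5,7) ∈ E(G2) ✓
  (5,8) → (φ(5),φ(8)) = (5,6) ∈ E(G2) ✓
  (5,9) → (φ(5),φ(9)) = (3,5) ∈ E(G2) ✓
  (6,7) → (φ(6),φ(7)) = (1,7) ∈ E(G2) ✓
  (6,8) → (φ(6),φ(8)) = (1,6) ∈ E(G2) ✓
  (6,9) → (φ(6),φ(9)) = (1,3) ∈ E(G2) ✓
  (7,8) → (φ(7),φ(8)) = (6,7) ∈ E(G2) ✓
  (7,9) → (φ(7),φ(9)) = (3,7) ∈ E(G2) ✓
All 29 edges of G1 map to edges of G2, and |E(G1)| = |E(G2)| = 29, so φ is a bijection on edges as well as vertices. Hence G1 ≅ G2.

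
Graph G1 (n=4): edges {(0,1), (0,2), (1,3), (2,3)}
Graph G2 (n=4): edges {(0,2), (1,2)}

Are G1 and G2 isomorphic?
No, not isomorphic

The graphs are NOT isomorphic.

Degrees in G1: deg(0)=2, deg(1)=2, deg(2)=2, deg(3)=2.
Sorted degree sequence of G1: [2, 2, 2, 2].
Degrees in G2: deg(0)=1, deg(1)=1, deg(2)=2, deg(3)=0.
Sorted degree sequence of G2: [2, 1, 1, 0].
The (sorted) degree sequence is an isomorphism invariant, so since G1 and G2 have different degree sequences they cannot be isomorphic.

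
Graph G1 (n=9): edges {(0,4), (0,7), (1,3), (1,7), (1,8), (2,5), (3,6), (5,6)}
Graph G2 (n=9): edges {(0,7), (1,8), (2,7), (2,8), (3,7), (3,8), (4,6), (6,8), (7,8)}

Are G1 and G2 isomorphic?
No, not isomorphic

The graphs are NOT isomorphic.

Counting triangles (3-cliques): G1 has 0, G2 has 2.
Triangle count is an isomorphism invariant, so differing triangle counts rule out isomorphism.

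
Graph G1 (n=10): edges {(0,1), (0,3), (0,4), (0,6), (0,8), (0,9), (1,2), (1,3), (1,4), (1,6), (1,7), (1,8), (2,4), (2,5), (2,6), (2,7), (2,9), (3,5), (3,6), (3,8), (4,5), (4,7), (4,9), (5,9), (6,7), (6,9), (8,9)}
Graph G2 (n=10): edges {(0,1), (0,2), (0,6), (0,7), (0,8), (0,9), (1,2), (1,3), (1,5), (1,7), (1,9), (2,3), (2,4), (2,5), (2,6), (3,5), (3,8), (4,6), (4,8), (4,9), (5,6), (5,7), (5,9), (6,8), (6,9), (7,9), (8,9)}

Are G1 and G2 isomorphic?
Yes, isomorphic

The graphs are isomorphic.
One valid mapping φ: V(G1) → V(G2): 0→6, 1→9, 2→1, 3→8, 4→5, 5→3, 6→0, 7→7, 8→4, 9→2

Verify φ preserves adjacency — for each edge of G1, its image is an edge of G2:
  (0,1) → (φ(0),φ(1)) = (6,9) ∈ E(G2) ✓
  (0,3) → (φ(0),φ(3)) = (6,8) ∈ E(G2) ✓
  (0,4) → (φ(0),φ(4)) = (5,6) ∈ E(G2) ✓
  (0,6) → (φ(0),φ(6)) = (0,6) ∈ E(G2) ✓
  (0,8) → (φ(0),φ(8)) = (4,6) ∈ E(G2) ✓
  (0,9) → (φ(0),φ(9)) = (2,6) ∈ E(G2) ✓
  (1,2) → (φ(1),φ(2)) = (1,9) ∈ E(G2) ✓
  (1,3) → (φ(1),φ(3)) = (8,9) ∈ E(G2) ✓
  (1,4) → (φ(1),φ(4)) = (5,9) ∈ E(G2) ✓
  (1,6) → (φ(1),φ(6)) = (0,9) ∈ E(G2) ✓
  (1,7) → (φ(1),φ(7)) = (7,9) ∈ E(G2) ✓
  (1,8) → (φ(1),φ(8)) = (4,9) ∈ E(G2) ✓
  (2,4) → (φ(2),φ(4)) = (1,5) ∈ E(G2) ✓
  (2,5) → (φ(2),φ(5)) = (1,3) ∈ E(G2) ✓
  (2,6) → (φ(2),φ(6)) = (0,1) ∈ E(G2) ✓
  (2,7) → (φ(2),φ(7)) = (1,7) ∈ E(G2) ✓
  (2,9) → (φ(2),φ(9)) = (1,2) ∈ E(G2) ✓
  (3,5) → (φ(3),φ(5)) = (3,8) ∈ E(G2) ✓
  (3,6) → (φ(3),φ(6)) = (0,8) ∈ E(G2) ✓
  (3,8) → (φ(3),φ(8)) = (4,8) ∈ E(G2) ✓
  (4,5) → (φ(4),φ(5)) = (3,5) ∈ E(G2) ✓
  (4,7) → (φ(4),φ(7)) = (5,7) ∈ E(G2) ✓
  (4,9) → (φ(4),φ(9)) = (2,5) ∈ E(G2) ✓
  (5,9) → (φ(5),φ(9)) = (2,3) ∈ E(G2) ✓
  (6,7) → (φ(6),φ(7)) = (0,7) ∈ E(G2) ✓
  (6,9) → (φ(6),φ(9)) = (0,2) ∈ E(G2) ✓
  (8,9) → (φ(8),φ(9)) = (2,4) ∈ E(G2) ✓
All 27 edges of G1 map to edges of G2, and |E(G1)| = |E(G2)| = 27, so φ is a bijection on edges as well as vertices. Hence G1 ≅ G2.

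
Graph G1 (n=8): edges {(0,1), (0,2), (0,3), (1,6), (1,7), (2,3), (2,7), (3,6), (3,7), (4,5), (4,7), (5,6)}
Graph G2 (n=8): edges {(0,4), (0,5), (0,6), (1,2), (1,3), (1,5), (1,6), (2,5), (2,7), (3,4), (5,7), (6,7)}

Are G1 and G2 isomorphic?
Yes, isomorphic

The graphs are isomorphic.
One valid mapping φ: V(G1) → V(G2): 0→7, 1→6, 2→2, 3→5, 4→3, 5→4, 6→0, 7→1

Verify φ preserves adjacency — for each edge of G1, its image is an edge of G2:
  (0,1) → (φ(0),φ(1)) = (6,7) ∈ E(G2) ✓
  (0,2) → (φ(0),φ(2)) = (2,7) ∈ E(G2) ✓
  (0,3) → (φ(0),φ(3)) = (5,7) ∈ E(G2) ✓
  (1,6) → (φ(1),φ(6)) = (0,6) ∈ E(G2) ✓
  (1,7) → (φ(1),φ(7)) = (1,6) ∈ E(G2) ✓
  (2,3) → (φ(2),φ(3)) = (2,5) ∈ E(G2) ✓
  (2,7) → (φ(2),φ(7)) = (1,2) ∈ E(G2) ✓
  (3,6) → (φ(3),φ(6)) = (0,5) ∈ E(G2) ✓
  (3,7) → (φ(3),φ(7)) = (1,5) ∈ E(G2) ✓
  (4,5) → (φ(4),φ(5)) = (3,4) ∈ E(G2) ✓
  (4,7) → (φ(4),φ(7)) = (1,3) ∈ E(G2) ✓
  (5,6) → (φ(5),φ(6)) = (0,4) ∈ E(G2) ✓
All 12 edges of G1 map to edges of G2, and |E(G1)| = |E(G2)| = 12, so φ is a bijection on edges as well as vertices. Hence G1 ≅ G2.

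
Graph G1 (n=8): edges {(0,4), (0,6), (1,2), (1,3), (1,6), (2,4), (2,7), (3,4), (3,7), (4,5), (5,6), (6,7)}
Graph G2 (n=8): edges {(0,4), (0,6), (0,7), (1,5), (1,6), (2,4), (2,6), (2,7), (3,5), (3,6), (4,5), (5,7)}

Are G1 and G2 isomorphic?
Yes, isomorphic

The graphs are isomorphic.
One valid mapping φ: V(G1) → V(G2): 0→1, 1→0, 2→7, 3→4, 4→5, 5→3, 6→6, 7→2

Verify φ preserves adjacency — for each edge of G1, its image is an edge of G2:
  (0,4) → (φ(0),φ(4)) = (1,5) ∈ E(G2) ✓
  (0,6) → (φ(0),φ(6)) = (1,6) ∈ E(G2) ✓
  (1,2) → (φ(1),φ(2)) = (0,7) ∈ E(G2) ✓
  (1,3) → (φ(1),φ(3)) = (0,4) ∈ E(G2) ✓
  (1,6) → (φ(1),φ(6)) = (0,6) ∈ E(G2) ✓
  (2,4) → (φ(2),φ(4)) = (5,7) ∈ E(G2) ✓
  (2,7) → (φ(2),φ(7)) = (2,7) ∈ E(G2) ✓
  (3,4) → (φ(3),φ(4)) = (4,5) ∈ E(G2) ✓
  (3,7) → (φ(3),φ(7)) = (2,4) ∈ E(G2) ✓
  (4,5) → (φ(4),φ(5)) = (3,5) ∈ E(G2) ✓
  (5,6) → (φ(5),φ(6)) = (3,6) ∈ E(G2) ✓
  (6,7) → (φ(6),φ(7)) = (2,6) ∈ E(G2) ✓
All 12 edges of G1 map to edges of G2, and |E(G1)| = |E(G2)| = 12, so φ is a bijection on edges as well as vertices. Hence G1 ≅ G2.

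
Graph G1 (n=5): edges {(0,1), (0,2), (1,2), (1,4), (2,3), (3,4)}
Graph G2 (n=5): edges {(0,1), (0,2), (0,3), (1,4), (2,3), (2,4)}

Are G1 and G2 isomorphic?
Yes, isomorphic

The graphs are isomorphic.
One valid mapping φ: V(G1) → V(G2): 0→3, 1→2, 2→0, 3→1, 4→4

Verify φ preserves adjacency — for each edge of G1, its image is an edge of G2:
  (0,1) → (φ(0),φ(1)) = (2,3) ∈ E(G2) ✓
  (0,2) → (φ(0),φ(2)) = (0,3) ∈ E(G2) ✓
  (1,2) → (φ(1),φ(2)) = (0,2) ∈ E(G2) ✓
  (1,4) → (φ(1),φ(4)) = (2,4) ∈ E(G2) ✓
  (2,3) → (φ(2),φ(3)) = (0,1) ∈ E(G2) ✓
  (3,4) → (φ(3),φ(4)) = (1,4) ∈ E(G2) ✓
All 6 edges of G1 map to edges of G2, and |E(G1)| = |E(G2)| = 6, so φ is a bijection on edges as well as vertices. Hence G1 ≅ G2.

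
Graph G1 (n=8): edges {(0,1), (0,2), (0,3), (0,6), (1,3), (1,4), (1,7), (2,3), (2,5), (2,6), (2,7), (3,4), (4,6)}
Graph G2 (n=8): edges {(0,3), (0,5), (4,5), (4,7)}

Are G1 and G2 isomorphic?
No, not isomorphic

The graphs are NOT isomorphic.

Connected components of G1: 1 component(s) with vertex sets [[0, 1, 2, 3, 4, 5, 6, 7]], sizes [8].
Connected components of G2: 4 component(s) with vertex sets [[1], [2], [6], [0, 3, 4, 5, 7]], sizes [1, 1, 1, 5].
The number of connected components (and the multiset of component sizes) is an isomorphism invariant — an isomorphism maps each component of G1 bijectively onto a component of G2. Since G1 has 1 component(s) and G2 has 4, they cannot be isomorphic.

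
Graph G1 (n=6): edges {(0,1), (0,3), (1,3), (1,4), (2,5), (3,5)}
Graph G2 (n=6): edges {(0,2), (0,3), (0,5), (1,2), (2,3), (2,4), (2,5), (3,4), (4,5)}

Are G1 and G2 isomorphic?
No, not isomorphic

The graphs are NOT isomorphic.

Counting triangles (3-cliques): G1 has 1, G2 has 4.
Triangle count is an isomorphism invariant, so differing triangle counts rule out isomorphism.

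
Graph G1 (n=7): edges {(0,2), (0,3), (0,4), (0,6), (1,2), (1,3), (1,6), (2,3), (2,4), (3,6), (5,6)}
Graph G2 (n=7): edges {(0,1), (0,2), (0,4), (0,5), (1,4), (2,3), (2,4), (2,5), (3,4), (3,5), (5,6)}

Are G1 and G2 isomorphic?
Yes, isomorphic

The graphs are isomorphic.
One valid mapping φ: V(G1) → V(G2): 0→0, 1→3, 2→4, 3→2, 4→1, 5→6, 6→5

Verify φ preserves adjacency — for each edge of G1, its image is an edge of G2:
  (0,2) → (φ(0),φ(2)) = (0,4) ∈ E(G2) ✓
  (0,3) → (φ(0),φ(3)) = (0,2) ∈ E(G2) ✓
  (0,4) → (φ(0),φ(4)) = (0,1) ∈ E(G2) ✓
  (0,6) → (φ(0),φ(6)) = (0,5) ∈ E(G2) ✓
  (1,2) → (φ(1),φ(2)) = (3,4) ∈ E(G2) ✓
  (1,3) → (φ(1),φ(3)) = (2,3) ∈ E(G2) ✓
  (1,6) → (φ(1),φ(6)) = (3,5) ∈ E(G2) ✓
  (2,3) → (φ(2),φ(3)) = (2,4) ∈ E(G2) ✓
  (2,4) → (φ(2),φ(4)) = (1,4) ∈ E(G2) ✓
  (3,6) → (φ(3),φ(6)) = (2,5) ∈ E(G2) ✓
  (5,6) → (φ(5),φ(6)) = (5,6) ∈ E(G2) ✓
All 11 edges of G1 map to edges of G2, and |E(G1)| = |E(G2)| = 11, so φ is a bijection on edges as well as vertices. Hence G1 ≅ G2.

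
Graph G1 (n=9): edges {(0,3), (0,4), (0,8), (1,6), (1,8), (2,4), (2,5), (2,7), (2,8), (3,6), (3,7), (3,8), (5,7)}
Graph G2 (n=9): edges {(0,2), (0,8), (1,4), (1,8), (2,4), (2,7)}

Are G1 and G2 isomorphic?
No, not isomorphic

The graphs are NOT isomorphic.

Connected components of G1: 1 component(s) with vertex sets [[0, 1, 2, 3, 4, 5, 6, 7, 8]], sizes [9].
Connected components of G2: 4 component(s) with vertex sets [[3], [5], [6], [0, 1, 2, 4, 7, 8]], sizes [1, 1, 1, 6].
The number of connected components (and the multiset of component sizes) is an isomorphism invariant — an isomorphism maps each component of G1 bijectively onto a component of G2. Since G1 has 1 component(s) and G2 has 4, they cannot be isomorphic.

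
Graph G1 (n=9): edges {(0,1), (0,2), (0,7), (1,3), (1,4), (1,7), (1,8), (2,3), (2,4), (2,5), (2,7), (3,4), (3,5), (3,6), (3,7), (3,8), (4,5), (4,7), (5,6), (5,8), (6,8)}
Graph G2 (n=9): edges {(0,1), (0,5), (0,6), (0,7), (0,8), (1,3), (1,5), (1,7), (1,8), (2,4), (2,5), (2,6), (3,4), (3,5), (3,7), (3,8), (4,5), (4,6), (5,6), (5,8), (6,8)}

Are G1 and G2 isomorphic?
Yes, isomorphic

The graphs are isomorphic.
One valid mapping φ: V(G1) → V(G2): 0→7, 1→3, 2→0, 3→5, 4→8, 5→6, 6→2, 7→1, 8→4

Verify φ preserves adjacency — for each edge of G1, its image is an edge of G2:
  (0,1) → (φ(0),φ(1)) = (3,7) ∈ E(G2) ✓
  (0,2) → (φ(0),φ(2)) = (0,7) ∈ E(G2) ✓
  (0,7) → (φ(0),φ(7)) = (1,7) ∈ E(G2) ✓
  (1,3) → (φ(1),φ(3)) = (3,5) ∈ E(G2) ✓
  (1,4) → (φ(1),φ(4)) = (3,8) ∈ E(G2) ✓
  (1,7) → (φ(1),φ(7)) = (1,3) ∈ E(G2) ✓
  (1,8) → (φ(1),φ(8)) = (3,4) ∈ E(G2) ✓
  (2,3) → (φ(2),φ(3)) = (0,5) ∈ E(G2) ✓
  (2,4) → (φ(2),φ(4)) = (0,8) ∈ E(G2) ✓
  (2,5) → (φ(2),φ(5)) = (0,6) ∈ E(G2) ✓
  (2,7) → (φ(2),φ(7)) = (0,1) ∈ E(G2) ✓
  (3,4) → (φ(3),φ(4)) = (5,8) ∈ E(G2) ✓
  (3,5) → (φ(3),φ(5)) = (5,6) ∈ E(G2) ✓
  (3,6) → (φ(3),φ(6)) = (2,5) ∈ E(G2) ✓
  (3,7) → (φ(3),φ(7)) = (1,5) ∈ E(G2) ✓
  (3,8) → (φ(3),φ(8)) = (4,5) ∈ E(G2) ✓
  (4,5) → (φ(4),φ(5)) = (6,8) ∈ E(G2) ✓
  (4,7) → (φ(4),φ(7)) = (1,8) ∈ E(G2) ✓
  (5,6) → (φ(5),φ(6)) = (2,6) ∈ E(G2) ✓
  (5,8) → (φ(5),φ(8)) = (4,6) ∈ E(G2) ✓
  (6,8) → (φ(6),φ(8)) = (2,4) ∈ E(G2) ✓
All 21 edges of G1 map to edges of G2, and |E(G1)| = |E(G2)| = 21, so φ is a bijection on edges as well as vertices. Hence G1 ≅ G2.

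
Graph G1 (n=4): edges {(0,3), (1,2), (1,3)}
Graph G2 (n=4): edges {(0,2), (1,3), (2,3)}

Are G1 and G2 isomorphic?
Yes, isomorphic

The graphs are isomorphic.
One valid mapping φ: V(G1) → V(G2): 0→0, 1→3, 2→1, 3→2

Verify φ preserves adjacency — for each edge of G1, its image is an edge of G2:
  (0,3) → (φ(0),φ(3)) = (0,2) ∈ E(G2) ✓
  (1,2) → (φ(1),φ(2)) = (1,3) ∈ E(G2) ✓
  (1,3) → (φ(1),φ(3)) = (2,3) ∈ E(G2) ✓
All 3 edges of G1 map to edges of G2, and |E(G1)| = |E(G2)| = 3, so φ is a bijection on edges as well as vertices. Hence G1 ≅ G2.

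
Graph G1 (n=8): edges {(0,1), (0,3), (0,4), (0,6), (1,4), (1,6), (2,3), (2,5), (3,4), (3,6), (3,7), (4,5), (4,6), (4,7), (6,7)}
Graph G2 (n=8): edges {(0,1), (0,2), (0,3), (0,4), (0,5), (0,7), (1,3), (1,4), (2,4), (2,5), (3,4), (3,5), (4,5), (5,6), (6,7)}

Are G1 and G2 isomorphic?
Yes, isomorphic

The graphs are isomorphic.
One valid mapping φ: V(G1) → V(G2): 0→3, 1→1, 2→6, 3→5, 4→0, 5→7, 6→4, 7→2

Verify φ preserves adjacency — for each edge of G1, its image is an edge of G2:
  (0,1) → (φ(0),φ(1)) = (1,3) ∈ E(G2) ✓
  (0,3) → (φ(0),φ(3)) = (3,5) ∈ E(G2) ✓
  (0,4) → (φ(0),φ(4)) = (0,3) ∈ E(G2) ✓
  (0,6) → (φ(0),φ(6)) = (3,4) ∈ E(G2) ✓
  (1,4) → (φ(1),φ(4)) = (0,1) ∈ E(G2) ✓
  (1,6) → (φ(1),φ(6)) = (1,4) ∈ E(G2) ✓
  (2,3) → (φ(2),φ(3)) = (5,6) ∈ E(G2) ✓
  (2,5) → (φ(2),φ(5)) = (6,7) ∈ E(G2) ✓
  (3,4) → (φ(3),φ(4)) = (0,5) ∈ E(G2) ✓
  (3,6) → (φ(3),φ(6)) = (4,5) ∈ E(G2) ✓
  (3,7) → (φ(3),φ(7)) = (2,5) ∈ E(G2) ✓
  (4,5) → (φ(4),φ(5)) = (0,7) ∈ E(G2) ✓
  (4,6) → (φ(4),φ(6)) = (0,4) ∈ E(G2) ✓
  (4,7) → (φ(4),φ(7)) = (0,2) ∈ E(G2) ✓
  (6,7) → (φ(6),φ(7)) = (2,4) ∈ E(G2) ✓
All 15 edges of G1 map to edges of G2, and |E(G1)| = |E(G2)| = 15, so φ is a bijection on edges as well as vertices. Hence G1 ≅ G2.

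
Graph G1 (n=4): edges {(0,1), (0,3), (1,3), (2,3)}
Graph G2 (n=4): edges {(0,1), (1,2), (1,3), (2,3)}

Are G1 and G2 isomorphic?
Yes, isomorphic

The graphs are isomorphic.
One valid mapping φ: V(G1) → V(G2): 0→3, 1→2, 2→0, 3→1

Verify φ preserves adjacency — for each edge of G1, its image is an edge of G2:
  (0,1) → (φ(0),φ(1)) = (2,3) ∈ E(G2) ✓
  (0,3) → (φ(0),φ(3)) = (1,3) ∈ E(G2) ✓
  (1,3) → (φ(1),φ(3)) = (1,2) ∈ E(G2) ✓
  (2,3) → (φ(2),φ(3)) = (0,1) ∈ E(G2) ✓
All 4 edges of G1 map to edges of G2, and |E(G1)| = |E(G2)| = 4, so φ is a bijection on edges as well as vertices. Hence G1 ≅ G2.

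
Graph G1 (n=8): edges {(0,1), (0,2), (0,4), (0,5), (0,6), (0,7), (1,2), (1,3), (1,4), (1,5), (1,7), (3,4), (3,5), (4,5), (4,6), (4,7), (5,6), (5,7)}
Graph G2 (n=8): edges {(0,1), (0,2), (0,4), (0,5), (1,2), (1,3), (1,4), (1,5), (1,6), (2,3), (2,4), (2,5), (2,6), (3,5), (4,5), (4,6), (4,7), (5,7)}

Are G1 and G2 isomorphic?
Yes, isomorphic

The graphs are isomorphic.
One valid mapping φ: V(G1) → V(G2): 0→5, 1→4, 2→7, 3→6, 4→2, 5→1, 6→3, 7→0

Verify φ preserves adjacency — for each edge of G1, its image is an edge of G2:
  (0,1) → (φ(0),φ(1)) = (4,5) ∈ E(G2) ✓
  (0,2) → (φ(0),φ(2)) = (5,7) ∈ E(G2) ✓
  (0,4) → (φ(0),φ(4)) = (2,5) ∈ E(G2) ✓
  (0,5) → (φ(0),φ(5)) = (1,5) ∈ E(G2) ✓
  (0,6) → (φ(0),φ(6)) = (3,5) ∈ E(G2) ✓
  (0,7) → (φ(0),φ(7)) = (0,5) ∈ E(G2) ✓
  (1,2) → (φ(1),φ(2)) = (4,7) ∈ E(G2) ✓
  (1,3) → (φ(1),φ(3)) = (4,6) ∈ E(G2) ✓
  (1,4) → (φ(1),φ(4)) = (2,4) ∈ E(G2) ✓
  (1,5) → (φ(1),φ(5)) = (1,4) ∈ E(G2) ✓
  (1,7) → (φ(1),φ(7)) = (0,4) ∈ E(G2) ✓
  (3,4) → (φ(3),φ(4)) = (2,6) ∈ E(G2) ✓
  (3,5) → (φ(3),φ(5)) = (1,6) ∈ E(G2) ✓
  (4,5) → (φ(4),φ(5)) = (1,2) ∈ E(G2) ✓
  (4,6) → (φ(4),φ(6)) = (2,3) ∈ E(G2) ✓
  (4,7) → (φ(4),φ(7)) = (0,2) ∈ E(G2) ✓
  (5,6) → (φ(5),φ(6)) = (1,3) ∈ E(G2) ✓
  (5,7) → (φ(5),φ(7)) = (0,1) ∈ E(G2) ✓
All 18 edges of G1 map to edges of G2, and |E(G1)| = |E(G2)| = 18, so φ is a bijection on edges as well as vertices. Hence G1 ≅ G2.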